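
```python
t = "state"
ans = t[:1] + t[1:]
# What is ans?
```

Trace (tracking ans):
t = 'state'  # -> t = 'state'
ans = t[:1] + t[1:]  # -> ans = 'state'

Answer: 'state'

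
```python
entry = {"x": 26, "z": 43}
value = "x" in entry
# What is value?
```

Answer: True

Derivation:
Trace (tracking value):
entry = {'x': 26, 'z': 43}  # -> entry = {'x': 26, 'z': 43}
value = 'x' in entry  # -> value = True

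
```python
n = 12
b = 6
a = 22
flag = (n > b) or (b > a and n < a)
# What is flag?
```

Answer: True

Derivation:
Trace (tracking flag):
n = 12  # -> n = 12
b = 6  # -> b = 6
a = 22  # -> a = 22
flag = n > b or (b > a and n < a)  # -> flag = True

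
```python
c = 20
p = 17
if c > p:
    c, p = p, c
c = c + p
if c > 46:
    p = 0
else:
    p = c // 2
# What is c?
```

Answer: 37

Derivation:
Trace (tracking c):
c = 20  # -> c = 20
p = 17  # -> p = 17
if c > p:  # condition is True
    c, p = (p, c)  # -> c = 17, p = 20
c = c + p  # -> c = 37
if c > 46:  # condition is False
else:
    p = c // 2  # -> p = 18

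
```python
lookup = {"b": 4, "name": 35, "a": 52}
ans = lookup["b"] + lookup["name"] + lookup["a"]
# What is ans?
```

Answer: 91

Derivation:
Trace (tracking ans):
lookup = {'b': 4, 'name': 35, 'a': 52}  # -> lookup = {'b': 4, 'name': 35, 'a': 52}
ans = lookup['b'] + lookup['name'] + lookup['a']  # -> ans = 91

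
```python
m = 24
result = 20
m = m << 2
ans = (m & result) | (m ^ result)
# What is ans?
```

Trace (tracking ans):
m = 24  # -> m = 24
result = 20  # -> result = 20
m = m << 2  # -> m = 96
ans = m & result | m ^ result  # -> ans = 116

Answer: 116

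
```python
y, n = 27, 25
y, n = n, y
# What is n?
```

Trace (tracking n):
y, n = (27, 25)  # -> y = 27, n = 25
y, n = (n, y)  # -> y = 25, n = 27

Answer: 27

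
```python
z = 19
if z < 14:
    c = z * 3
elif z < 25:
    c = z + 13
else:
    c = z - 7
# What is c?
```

Trace (tracking c):
z = 19  # -> z = 19
if z < 14:  # condition is False
elif z < 25:  # condition is True
    c = z + 13  # -> c = 32

Answer: 32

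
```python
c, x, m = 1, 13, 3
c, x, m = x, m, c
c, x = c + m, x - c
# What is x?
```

Trace (tracking x):
c, x, m = (1, 13, 3)  # -> c = 1, x = 13, m = 3
c, x, m = (x, m, c)  # -> c = 13, x = 3, m = 1
c, x = (c + m, x - c)  # -> c = 14, x = -10

Answer: -10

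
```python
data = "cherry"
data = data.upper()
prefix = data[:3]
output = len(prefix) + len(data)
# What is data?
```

Answer: 'CHERRY'

Derivation:
Trace (tracking data):
data = 'cherry'  # -> data = 'cherry'
data = data.upper()  # -> data = 'CHERRY'
prefix = data[:3]  # -> prefix = 'CHE'
output = len(prefix) + len(data)  # -> output = 9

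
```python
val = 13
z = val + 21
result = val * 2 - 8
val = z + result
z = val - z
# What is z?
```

Answer: 18

Derivation:
Trace (tracking z):
val = 13  # -> val = 13
z = val + 21  # -> z = 34
result = val * 2 - 8  # -> result = 18
val = z + result  # -> val = 52
z = val - z  # -> z = 18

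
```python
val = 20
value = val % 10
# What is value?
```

Trace (tracking value):
val = 20  # -> val = 20
value = val % 10  # -> value = 0

Answer: 0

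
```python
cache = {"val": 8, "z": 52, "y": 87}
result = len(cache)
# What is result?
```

Trace (tracking result):
cache = {'val': 8, 'z': 52, 'y': 87}  # -> cache = {'val': 8, 'z': 52, 'y': 87}
result = len(cache)  # -> result = 3

Answer: 3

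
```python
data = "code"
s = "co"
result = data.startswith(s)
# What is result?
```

Trace (tracking result):
data = 'code'  # -> data = 'code'
s = 'co'  # -> s = 'co'
result = data.startswith(s)  # -> result = True

Answer: True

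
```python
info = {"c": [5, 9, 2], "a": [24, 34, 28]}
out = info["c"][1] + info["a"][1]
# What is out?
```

Answer: 43

Derivation:
Trace (tracking out):
info = {'c': [5, 9, 2], 'a': [24, 34, 28]}  # -> info = {'c': [5, 9, 2], 'a': [24, 34, 28]}
out = info['c'][1] + info['a'][1]  # -> out = 43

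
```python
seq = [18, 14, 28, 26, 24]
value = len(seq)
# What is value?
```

Trace (tracking value):
seq = [18, 14, 28, 26, 24]  # -> seq = [18, 14, 28, 26, 24]
value = len(seq)  # -> value = 5

Answer: 5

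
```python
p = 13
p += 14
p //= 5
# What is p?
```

Trace (tracking p):
p = 13  # -> p = 13
p += 14  # -> p = 27
p //= 5  # -> p = 5

Answer: 5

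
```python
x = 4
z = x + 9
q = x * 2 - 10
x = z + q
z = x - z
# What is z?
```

Trace (tracking z):
x = 4  # -> x = 4
z = x + 9  # -> z = 13
q = x * 2 - 10  # -> q = -2
x = z + q  # -> x = 11
z = x - z  # -> z = -2

Answer: -2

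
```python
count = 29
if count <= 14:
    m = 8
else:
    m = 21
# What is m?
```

Answer: 21

Derivation:
Trace (tracking m):
count = 29  # -> count = 29
if count <= 14:  # condition is False
else:
    m = 21  # -> m = 21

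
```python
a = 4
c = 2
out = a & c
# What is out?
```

Answer: 0

Derivation:
Trace (tracking out):
a = 4  # -> a = 4
c = 2  # -> c = 2
out = a & c  # -> out = 0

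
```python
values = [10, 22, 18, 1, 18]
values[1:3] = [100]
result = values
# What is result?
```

Trace (tracking result):
values = [10, 22, 18, 1, 18]  # -> values = [10, 22, 18, 1, 18]
values[1:3] = [100]  # -> values = [10, 100, 1, 18]
result = values  # -> result = [10, 100, 1, 18]

Answer: [10, 100, 1, 18]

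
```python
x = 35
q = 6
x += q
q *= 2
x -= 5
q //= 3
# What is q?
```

Trace (tracking q):
x = 35  # -> x = 35
q = 6  # -> q = 6
x += q  # -> x = 41
q *= 2  # -> q = 12
x -= 5  # -> x = 36
q //= 3  # -> q = 4

Answer: 4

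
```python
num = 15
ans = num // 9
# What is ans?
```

Answer: 1

Derivation:
Trace (tracking ans):
num = 15  # -> num = 15
ans = num // 9  # -> ans = 1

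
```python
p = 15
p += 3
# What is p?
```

Answer: 18

Derivation:
Trace (tracking p):
p = 15  # -> p = 15
p += 3  # -> p = 18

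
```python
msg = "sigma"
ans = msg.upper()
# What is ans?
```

Answer: 'SIGMA'

Derivation:
Trace (tracking ans):
msg = 'sigma'  # -> msg = 'sigma'
ans = msg.upper()  # -> ans = 'SIGMA'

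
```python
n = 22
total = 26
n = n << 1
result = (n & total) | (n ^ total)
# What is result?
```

Answer: 62

Derivation:
Trace (tracking result):
n = 22  # -> n = 22
total = 26  # -> total = 26
n = n << 1  # -> n = 44
result = n & total | n ^ total  # -> result = 62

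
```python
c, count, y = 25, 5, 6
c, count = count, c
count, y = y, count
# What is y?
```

Answer: 25

Derivation:
Trace (tracking y):
c, count, y = (25, 5, 6)  # -> c = 25, count = 5, y = 6
c, count = (count, c)  # -> c = 5, count = 25
count, y = (y, count)  # -> count = 6, y = 25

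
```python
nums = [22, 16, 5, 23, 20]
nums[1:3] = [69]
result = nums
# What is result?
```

Trace (tracking result):
nums = [22, 16, 5, 23, 20]  # -> nums = [22, 16, 5, 23, 20]
nums[1:3] = [69]  # -> nums = [22, 69, 23, 20]
result = nums  # -> result = [22, 69, 23, 20]

Answer: [22, 69, 23, 20]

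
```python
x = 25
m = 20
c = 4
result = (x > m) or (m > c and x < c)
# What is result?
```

Answer: True

Derivation:
Trace (tracking result):
x = 25  # -> x = 25
m = 20  # -> m = 20
c = 4  # -> c = 4
result = x > m or (m > c and x < c)  # -> result = True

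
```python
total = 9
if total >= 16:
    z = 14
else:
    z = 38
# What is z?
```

Trace (tracking z):
total = 9  # -> total = 9
if total >= 16:  # condition is False
else:
    z = 38  # -> z = 38

Answer: 38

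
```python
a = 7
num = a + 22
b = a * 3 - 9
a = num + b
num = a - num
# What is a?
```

Trace (tracking a):
a = 7  # -> a = 7
num = a + 22  # -> num = 29
b = a * 3 - 9  # -> b = 12
a = num + b  # -> a = 41
num = a - num  # -> num = 12

Answer: 41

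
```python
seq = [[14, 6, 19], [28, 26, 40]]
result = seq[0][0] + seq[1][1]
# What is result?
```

Trace (tracking result):
seq = [[14, 6, 19], [28, 26, 40]]  # -> seq = [[14, 6, 19], [28, 26, 40]]
result = seq[0][0] + seq[1][1]  # -> result = 40

Answer: 40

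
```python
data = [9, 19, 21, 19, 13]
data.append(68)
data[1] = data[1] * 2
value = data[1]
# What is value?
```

Trace (tracking value):
data = [9, 19, 21, 19, 13]  # -> data = [9, 19, 21, 19, 13]
data.append(68)  # -> data = [9, 19, 21, 19, 13, 68]
data[1] = data[1] * 2  # -> data = [9, 38, 21, 19, 13, 68]
value = data[1]  # -> value = 38

Answer: 38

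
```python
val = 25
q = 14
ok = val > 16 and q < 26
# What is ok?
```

Trace (tracking ok):
val = 25  # -> val = 25
q = 14  # -> q = 14
ok = val > 16 and q < 26  # -> ok = True

Answer: True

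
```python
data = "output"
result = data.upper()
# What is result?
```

Answer: 'OUTPUT'

Derivation:
Trace (tracking result):
data = 'output'  # -> data = 'output'
result = data.upper()  # -> result = 'OUTPUT'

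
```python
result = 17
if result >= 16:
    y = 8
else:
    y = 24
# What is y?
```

Answer: 8

Derivation:
Trace (tracking y):
result = 17  # -> result = 17
if result >= 16:  # condition is True
    y = 8  # -> y = 8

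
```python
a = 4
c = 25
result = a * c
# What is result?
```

Answer: 100

Derivation:
Trace (tracking result):
a = 4  # -> a = 4
c = 25  # -> c = 25
result = a * c  # -> result = 100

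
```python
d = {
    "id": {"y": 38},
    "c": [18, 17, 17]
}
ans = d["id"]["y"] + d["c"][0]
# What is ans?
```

Answer: 56

Derivation:
Trace (tracking ans):
d = {'id': {'y': 38}, 'c': [18, 17, 17]}  # -> d = {'id': {'y': 38}, 'c': [18, 17, 17]}
ans = d['id']['y'] + d['c'][0]  # -> ans = 56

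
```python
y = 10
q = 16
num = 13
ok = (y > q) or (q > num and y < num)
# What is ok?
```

Trace (tracking ok):
y = 10  # -> y = 10
q = 16  # -> q = 16
num = 13  # -> num = 13
ok = y > q or (q > num and y < num)  # -> ok = True

Answer: True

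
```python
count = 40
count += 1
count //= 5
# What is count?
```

Answer: 8

Derivation:
Trace (tracking count):
count = 40  # -> count = 40
count += 1  # -> count = 41
count //= 5  # -> count = 8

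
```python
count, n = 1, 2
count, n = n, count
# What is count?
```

Trace (tracking count):
count, n = (1, 2)  # -> count = 1, n = 2
count, n = (n, count)  # -> count = 2, n = 1

Answer: 2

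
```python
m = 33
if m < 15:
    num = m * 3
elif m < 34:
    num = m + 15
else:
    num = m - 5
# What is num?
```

Trace (tracking num):
m = 33  # -> m = 33
if m < 15:  # condition is False
elif m < 34:  # condition is True
    num = m + 15  # -> num = 48

Answer: 48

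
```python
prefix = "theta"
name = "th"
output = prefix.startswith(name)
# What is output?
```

Answer: True

Derivation:
Trace (tracking output):
prefix = 'theta'  # -> prefix = 'theta'
name = 'th'  # -> name = 'th'
output = prefix.startswith(name)  # -> output = True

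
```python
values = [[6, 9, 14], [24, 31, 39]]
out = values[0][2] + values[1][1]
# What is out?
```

Trace (tracking out):
values = [[6, 9, 14], [24, 31, 39]]  # -> values = [[6, 9, 14], [24, 31, 39]]
out = values[0][2] + values[1][1]  # -> out = 45

Answer: 45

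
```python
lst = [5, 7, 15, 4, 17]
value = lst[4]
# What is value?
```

Trace (tracking value):
lst = [5, 7, 15, 4, 17]  # -> lst = [5, 7, 15, 4, 17]
value = lst[4]  # -> value = 17

Answer: 17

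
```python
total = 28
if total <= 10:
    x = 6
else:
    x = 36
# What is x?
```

Trace (tracking x):
total = 28  # -> total = 28
if total <= 10:  # condition is False
else:
    x = 36  # -> x = 36

Answer: 36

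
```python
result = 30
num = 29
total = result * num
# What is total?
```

Trace (tracking total):
result = 30  # -> result = 30
num = 29  # -> num = 29
total = result * num  # -> total = 870

Answer: 870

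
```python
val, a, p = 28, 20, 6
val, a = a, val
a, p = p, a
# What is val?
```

Trace (tracking val):
val, a, p = (28, 20, 6)  # -> val = 28, a = 20, p = 6
val, a = (a, val)  # -> val = 20, a = 28
a, p = (p, a)  # -> a = 6, p = 28

Answer: 20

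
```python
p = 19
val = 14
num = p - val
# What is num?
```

Answer: 5

Derivation:
Trace (tracking num):
p = 19  # -> p = 19
val = 14  # -> val = 14
num = p - val  # -> num = 5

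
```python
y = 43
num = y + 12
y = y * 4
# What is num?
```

Trace (tracking num):
y = 43  # -> y = 43
num = y + 12  # -> num = 55
y = y * 4  # -> y = 172

Answer: 55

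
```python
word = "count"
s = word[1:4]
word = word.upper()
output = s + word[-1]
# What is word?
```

Answer: 'COUNT'

Derivation:
Trace (tracking word):
word = 'count'  # -> word = 'count'
s = word[1:4]  # -> s = 'oun'
word = word.upper()  # -> word = 'COUNT'
output = s + word[-1]  # -> output = 'ounT'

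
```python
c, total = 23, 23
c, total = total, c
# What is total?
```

Answer: 23

Derivation:
Trace (tracking total):
c, total = (23, 23)  # -> c = 23, total = 23
c, total = (total, c)  # -> c = 23, total = 23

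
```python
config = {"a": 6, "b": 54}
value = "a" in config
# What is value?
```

Trace (tracking value):
config = {'a': 6, 'b': 54}  # -> config = {'a': 6, 'b': 54}
value = 'a' in config  # -> value = True

Answer: True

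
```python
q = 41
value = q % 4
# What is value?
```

Answer: 1

Derivation:
Trace (tracking value):
q = 41  # -> q = 41
value = q % 4  # -> value = 1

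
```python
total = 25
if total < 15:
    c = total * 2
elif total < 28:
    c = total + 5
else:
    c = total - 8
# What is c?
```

Trace (tracking c):
total = 25  # -> total = 25
if total < 15:  # condition is False
elif total < 28:  # condition is True
    c = total + 5  # -> c = 30

Answer: 30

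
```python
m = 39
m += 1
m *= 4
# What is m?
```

Answer: 160

Derivation:
Trace (tracking m):
m = 39  # -> m = 39
m += 1  # -> m = 40
m *= 4  # -> m = 160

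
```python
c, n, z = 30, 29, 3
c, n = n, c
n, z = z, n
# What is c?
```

Trace (tracking c):
c, n, z = (30, 29, 3)  # -> c = 30, n = 29, z = 3
c, n = (n, c)  # -> c = 29, n = 30
n, z = (z, n)  # -> n = 3, z = 30

Answer: 29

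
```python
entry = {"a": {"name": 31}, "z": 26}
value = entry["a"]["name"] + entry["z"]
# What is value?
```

Trace (tracking value):
entry = {'a': {'name': 31}, 'z': 26}  # -> entry = {'a': {'name': 31}, 'z': 26}
value = entry['a']['name'] + entry['z']  # -> value = 57

Answer: 57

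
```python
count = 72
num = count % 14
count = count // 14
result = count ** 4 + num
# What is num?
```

Trace (tracking num):
count = 72  # -> count = 72
num = count % 14  # -> num = 2
count = count // 14  # -> count = 5
result = count ** 4 + num  # -> result = 627

Answer: 2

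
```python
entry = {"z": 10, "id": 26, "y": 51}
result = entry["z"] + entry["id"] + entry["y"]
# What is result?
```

Trace (tracking result):
entry = {'z': 10, 'id': 26, 'y': 51}  # -> entry = {'z': 10, 'id': 26, 'y': 51}
result = entry['z'] + entry['id'] + entry['y']  # -> result = 87

Answer: 87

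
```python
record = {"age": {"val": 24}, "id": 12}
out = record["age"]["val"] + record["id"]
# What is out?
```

Answer: 36

Derivation:
Trace (tracking out):
record = {'age': {'val': 24}, 'id': 12}  # -> record = {'age': {'val': 24}, 'id': 12}
out = record['age']['val'] + record['id']  # -> out = 36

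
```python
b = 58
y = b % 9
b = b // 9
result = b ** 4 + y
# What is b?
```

Answer: 6

Derivation:
Trace (tracking b):
b = 58  # -> b = 58
y = b % 9  # -> y = 4
b = b // 9  # -> b = 6
result = b ** 4 + y  # -> result = 1300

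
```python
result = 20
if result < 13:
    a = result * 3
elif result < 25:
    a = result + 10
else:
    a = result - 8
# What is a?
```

Trace (tracking a):
result = 20  # -> result = 20
if result < 13:  # condition is False
elif result < 25:  # condition is True
    a = result + 10  # -> a = 30

Answer: 30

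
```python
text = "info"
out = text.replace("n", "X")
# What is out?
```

Answer: 'iXfo'

Derivation:
Trace (tracking out):
text = 'info'  # -> text = 'info'
out = text.replace('n', 'X')  # -> out = 'iXfo'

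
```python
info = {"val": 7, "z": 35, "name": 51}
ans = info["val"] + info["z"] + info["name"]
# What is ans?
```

Trace (tracking ans):
info = {'val': 7, 'z': 35, 'name': 51}  # -> info = {'val': 7, 'z': 35, 'name': 51}
ans = info['val'] + info['z'] + info['name']  # -> ans = 93

Answer: 93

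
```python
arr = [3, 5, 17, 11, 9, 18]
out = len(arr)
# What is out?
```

Trace (tracking out):
arr = [3, 5, 17, 11, 9, 18]  # -> arr = [3, 5, 17, 11, 9, 18]
out = len(arr)  # -> out = 6

Answer: 6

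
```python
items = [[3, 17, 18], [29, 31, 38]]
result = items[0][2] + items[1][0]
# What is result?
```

Answer: 47

Derivation:
Trace (tracking result):
items = [[3, 17, 18], [29, 31, 38]]  # -> items = [[3, 17, 18], [29, 31, 38]]
result = items[0][2] + items[1][0]  # -> result = 47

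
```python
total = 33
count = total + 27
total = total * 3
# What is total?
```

Answer: 99

Derivation:
Trace (tracking total):
total = 33  # -> total = 33
count = total + 27  # -> count = 60
total = total * 3  # -> total = 99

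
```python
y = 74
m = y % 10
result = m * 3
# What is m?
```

Answer: 4

Derivation:
Trace (tracking m):
y = 74  # -> y = 74
m = y % 10  # -> m = 4
result = m * 3  # -> result = 12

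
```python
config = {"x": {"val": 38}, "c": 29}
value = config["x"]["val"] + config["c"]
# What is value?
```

Answer: 67

Derivation:
Trace (tracking value):
config = {'x': {'val': 38}, 'c': 29}  # -> config = {'x': {'val': 38}, 'c': 29}
value = config['x']['val'] + config['c']  # -> value = 67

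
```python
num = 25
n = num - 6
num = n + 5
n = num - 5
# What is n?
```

Trace (tracking n):
num = 25  # -> num = 25
n = num - 6  # -> n = 19
num = n + 5  # -> num = 24
n = num - 5  # -> n = 19

Answer: 19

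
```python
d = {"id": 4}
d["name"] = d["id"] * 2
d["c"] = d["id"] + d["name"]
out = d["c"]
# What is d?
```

Answer: {'id': 4, 'name': 8, 'c': 12}

Derivation:
Trace (tracking d):
d = {'id': 4}  # -> d = {'id': 4}
d['name'] = d['id'] * 2  # -> d = {'id': 4, 'name': 8}
d['c'] = d['id'] + d['name']  # -> d = {'id': 4, 'name': 8, 'c': 12}
out = d['c']  # -> out = 12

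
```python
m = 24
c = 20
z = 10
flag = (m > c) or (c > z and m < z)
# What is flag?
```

Answer: True

Derivation:
Trace (tracking flag):
m = 24  # -> m = 24
c = 20  # -> c = 20
z = 10  # -> z = 10
flag = m > c or (c > z and m < z)  # -> flag = True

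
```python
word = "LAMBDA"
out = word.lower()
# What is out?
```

Trace (tracking out):
word = 'LAMBDA'  # -> word = 'LAMBDA'
out = word.lower()  # -> out = 'lambda'

Answer: 'lambda'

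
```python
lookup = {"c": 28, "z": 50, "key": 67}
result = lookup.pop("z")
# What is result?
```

Trace (tracking result):
lookup = {'c': 28, 'z': 50, 'key': 67}  # -> lookup = {'c': 28, 'z': 50, 'key': 67}
result = lookup.pop('z')  # -> result = 50

Answer: 50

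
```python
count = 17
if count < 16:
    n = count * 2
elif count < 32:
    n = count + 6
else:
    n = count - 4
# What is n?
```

Answer: 23

Derivation:
Trace (tracking n):
count = 17  # -> count = 17
if count < 16:  # condition is False
elif count < 32:  # condition is True
    n = count + 6  # -> n = 23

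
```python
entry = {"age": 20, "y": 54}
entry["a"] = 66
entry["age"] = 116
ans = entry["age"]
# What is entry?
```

Answer: {'age': 116, 'y': 54, 'a': 66}

Derivation:
Trace (tracking entry):
entry = {'age': 20, 'y': 54}  # -> entry = {'age': 20, 'y': 54}
entry['a'] = 66  # -> entry = {'age': 20, 'y': 54, 'a': 66}
entry['age'] = 116  # -> entry = {'age': 116, 'y': 54, 'a': 66}
ans = entry['age']  # -> ans = 116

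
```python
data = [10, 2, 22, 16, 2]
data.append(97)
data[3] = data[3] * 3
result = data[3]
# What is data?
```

Trace (tracking data):
data = [10, 2, 22, 16, 2]  # -> data = [10, 2, 22, 16, 2]
data.append(97)  # -> data = [10, 2, 22, 16, 2, 97]
data[3] = data[3] * 3  # -> data = [10, 2, 22, 48, 2, 97]
result = data[3]  # -> result = 48

Answer: [10, 2, 22, 48, 2, 97]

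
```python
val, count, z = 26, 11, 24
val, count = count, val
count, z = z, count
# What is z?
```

Answer: 26

Derivation:
Trace (tracking z):
val, count, z = (26, 11, 24)  # -> val = 26, count = 11, z = 24
val, count = (count, val)  # -> val = 11, count = 26
count, z = (z, count)  # -> count = 24, z = 26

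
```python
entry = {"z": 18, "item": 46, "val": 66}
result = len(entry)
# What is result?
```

Answer: 3

Derivation:
Trace (tracking result):
entry = {'z': 18, 'item': 46, 'val': 66}  # -> entry = {'z': 18, 'item': 46, 'val': 66}
result = len(entry)  # -> result = 3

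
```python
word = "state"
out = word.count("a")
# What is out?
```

Answer: 1

Derivation:
Trace (tracking out):
word = 'state'  # -> word = 'state'
out = word.count('a')  # -> out = 1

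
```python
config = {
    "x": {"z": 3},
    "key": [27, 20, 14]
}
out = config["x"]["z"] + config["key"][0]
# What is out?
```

Answer: 30

Derivation:
Trace (tracking out):
config = {'x': {'z': 3}, 'key': [27, 20, 14]}  # -> config = {'x': {'z': 3}, 'key': [27, 20, 14]}
out = config['x']['z'] + config['key'][0]  # -> out = 30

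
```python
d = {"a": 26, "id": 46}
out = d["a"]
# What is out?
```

Trace (tracking out):
d = {'a': 26, 'id': 46}  # -> d = {'a': 26, 'id': 46}
out = d['a']  # -> out = 26

Answer: 26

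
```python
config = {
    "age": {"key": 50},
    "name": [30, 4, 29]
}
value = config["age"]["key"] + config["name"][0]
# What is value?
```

Answer: 80

Derivation:
Trace (tracking value):
config = {'age': {'key': 50}, 'name': [30, 4, 29]}  # -> config = {'age': {'key': 50}, 'name': [30, 4, 29]}
value = config['age']['key'] + config['name'][0]  # -> value = 80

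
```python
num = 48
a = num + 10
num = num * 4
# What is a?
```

Trace (tracking a):
num = 48  # -> num = 48
a = num + 10  # -> a = 58
num = num * 4  # -> num = 192

Answer: 58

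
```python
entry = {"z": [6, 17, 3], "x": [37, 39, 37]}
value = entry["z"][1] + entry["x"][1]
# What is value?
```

Trace (tracking value):
entry = {'z': [6, 17, 3], 'x': [37, 39, 37]}  # -> entry = {'z': [6, 17, 3], 'x': [37, 39, 37]}
value = entry['z'][1] + entry['x'][1]  # -> value = 56

Answer: 56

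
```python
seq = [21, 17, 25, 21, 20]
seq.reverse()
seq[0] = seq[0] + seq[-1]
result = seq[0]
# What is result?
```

Answer: 41

Derivation:
Trace (tracking result):
seq = [21, 17, 25, 21, 20]  # -> seq = [21, 17, 25, 21, 20]
seq.reverse()  # -> seq = [20, 21, 25, 17, 21]
seq[0] = seq[0] + seq[-1]  # -> seq = [41, 21, 25, 17, 21]
result = seq[0]  # -> result = 41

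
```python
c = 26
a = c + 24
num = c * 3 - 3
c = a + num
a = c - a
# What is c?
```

Answer: 125

Derivation:
Trace (tracking c):
c = 26  # -> c = 26
a = c + 24  # -> a = 50
num = c * 3 - 3  # -> num = 75
c = a + num  # -> c = 125
a = c - a  # -> a = 75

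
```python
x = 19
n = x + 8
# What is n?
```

Trace (tracking n):
x = 19  # -> x = 19
n = x + 8  # -> n = 27

Answer: 27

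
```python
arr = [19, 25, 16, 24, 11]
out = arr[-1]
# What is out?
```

Answer: 11

Derivation:
Trace (tracking out):
arr = [19, 25, 16, 24, 11]  # -> arr = [19, 25, 16, 24, 11]
out = arr[-1]  # -> out = 11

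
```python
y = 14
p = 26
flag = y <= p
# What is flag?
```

Answer: True

Derivation:
Trace (tracking flag):
y = 14  # -> y = 14
p = 26  # -> p = 26
flag = y <= p  # -> flag = True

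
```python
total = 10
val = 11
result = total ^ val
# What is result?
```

Answer: 1

Derivation:
Trace (tracking result):
total = 10  # -> total = 10
val = 11  # -> val = 11
result = total ^ val  # -> result = 1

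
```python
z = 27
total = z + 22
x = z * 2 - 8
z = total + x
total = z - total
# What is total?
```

Answer: 46

Derivation:
Trace (tracking total):
z = 27  # -> z = 27
total = z + 22  # -> total = 49
x = z * 2 - 8  # -> x = 46
z = total + x  # -> z = 95
total = z - total  # -> total = 46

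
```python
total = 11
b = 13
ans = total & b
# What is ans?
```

Answer: 9

Derivation:
Trace (tracking ans):
total = 11  # -> total = 11
b = 13  # -> b = 13
ans = total & b  # -> ans = 9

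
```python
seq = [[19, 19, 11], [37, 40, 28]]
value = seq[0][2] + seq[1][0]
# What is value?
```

Trace (tracking value):
seq = [[19, 19, 11], [37, 40, 28]]  # -> seq = [[19, 19, 11], [37, 40, 28]]
value = seq[0][2] + seq[1][0]  # -> value = 48

Answer: 48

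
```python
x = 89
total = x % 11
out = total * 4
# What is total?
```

Trace (tracking total):
x = 89  # -> x = 89
total = x % 11  # -> total = 1
out = total * 4  # -> out = 4

Answer: 1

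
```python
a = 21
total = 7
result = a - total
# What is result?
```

Trace (tracking result):
a = 21  # -> a = 21
total = 7  # -> total = 7
result = a - total  # -> result = 14

Answer: 14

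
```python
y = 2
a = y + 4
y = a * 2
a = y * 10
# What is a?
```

Answer: 120

Derivation:
Trace (tracking a):
y = 2  # -> y = 2
a = y + 4  # -> a = 6
y = a * 2  # -> y = 12
a = y * 10  # -> a = 120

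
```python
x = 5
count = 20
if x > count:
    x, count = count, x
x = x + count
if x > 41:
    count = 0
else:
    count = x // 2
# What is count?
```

Trace (tracking count):
x = 5  # -> x = 5
count = 20  # -> count = 20
if x > count:  # condition is False
x = x + count  # -> x = 25
if x > 41:  # condition is False
else:
    count = x // 2  # -> count = 12

Answer: 12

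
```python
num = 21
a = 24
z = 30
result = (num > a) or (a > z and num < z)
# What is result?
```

Trace (tracking result):
num = 21  # -> num = 21
a = 24  # -> a = 24
z = 30  # -> z = 30
result = num > a or (a > z and num < z)  # -> result = False

Answer: False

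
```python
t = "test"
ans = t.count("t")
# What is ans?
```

Trace (tracking ans):
t = 'test'  # -> t = 'test'
ans = t.count('t')  # -> ans = 2

Answer: 2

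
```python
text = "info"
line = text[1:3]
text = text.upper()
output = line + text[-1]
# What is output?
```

Answer: 'nfO'

Derivation:
Trace (tracking output):
text = 'info'  # -> text = 'info'
line = text[1:3]  # -> line = 'nf'
text = text.upper()  # -> text = 'INFO'
output = line + text[-1]  # -> output = 'nfO'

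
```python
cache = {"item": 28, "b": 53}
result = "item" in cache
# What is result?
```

Trace (tracking result):
cache = {'item': 28, 'b': 53}  # -> cache = {'item': 28, 'b': 53}
result = 'item' in cache  # -> result = True

Answer: True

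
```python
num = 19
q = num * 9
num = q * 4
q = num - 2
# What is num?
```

Answer: 684

Derivation:
Trace (tracking num):
num = 19  # -> num = 19
q = num * 9  # -> q = 171
num = q * 4  # -> num = 684
q = num - 2  # -> q = 682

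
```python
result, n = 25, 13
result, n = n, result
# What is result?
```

Trace (tracking result):
result, n = (25, 13)  # -> result = 25, n = 13
result, n = (n, result)  # -> result = 13, n = 25

Answer: 13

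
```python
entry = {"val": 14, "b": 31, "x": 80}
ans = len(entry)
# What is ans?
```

Trace (tracking ans):
entry = {'val': 14, 'b': 31, 'x': 80}  # -> entry = {'val': 14, 'b': 31, 'x': 80}
ans = len(entry)  # -> ans = 3

Answer: 3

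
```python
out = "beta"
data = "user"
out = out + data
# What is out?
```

Trace (tracking out):
out = 'beta'  # -> out = 'beta'
data = 'user'  # -> data = 'user'
out = out + data  # -> out = 'betauser'

Answer: 'betauser'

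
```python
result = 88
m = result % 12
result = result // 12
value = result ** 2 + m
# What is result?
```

Trace (tracking result):
result = 88  # -> result = 88
m = result % 12  # -> m = 4
result = result // 12  # -> result = 7
value = result ** 2 + m  # -> value = 53

Answer: 7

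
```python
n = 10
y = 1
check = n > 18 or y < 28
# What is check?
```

Answer: True

Derivation:
Trace (tracking check):
n = 10  # -> n = 10
y = 1  # -> y = 1
check = n > 18 or y < 28  # -> check = True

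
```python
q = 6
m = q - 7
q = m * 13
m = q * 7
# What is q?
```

Trace (tracking q):
q = 6  # -> q = 6
m = q - 7  # -> m = -1
q = m * 13  # -> q = -13
m = q * 7  # -> m = -91

Answer: -13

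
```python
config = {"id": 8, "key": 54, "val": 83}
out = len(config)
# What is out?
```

Trace (tracking out):
config = {'id': 8, 'key': 54, 'val': 83}  # -> config = {'id': 8, 'key': 54, 'val': 83}
out = len(config)  # -> out = 3

Answer: 3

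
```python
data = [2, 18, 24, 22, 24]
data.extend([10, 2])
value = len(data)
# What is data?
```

Trace (tracking data):
data = [2, 18, 24, 22, 24]  # -> data = [2, 18, 24, 22, 24]
data.extend([10, 2])  # -> data = [2, 18, 24, 22, 24, 10, 2]
value = len(data)  # -> value = 7

Answer: [2, 18, 24, 22, 24, 10, 2]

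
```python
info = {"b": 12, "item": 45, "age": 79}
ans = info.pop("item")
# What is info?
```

Trace (tracking info):
info = {'b': 12, 'item': 45, 'age': 79}  # -> info = {'b': 12, 'item': 45, 'age': 79}
ans = info.pop('item')  # -> ans = 45

Answer: {'b': 12, 'age': 79}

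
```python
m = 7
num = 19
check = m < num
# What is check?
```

Answer: True

Derivation:
Trace (tracking check):
m = 7  # -> m = 7
num = 19  # -> num = 19
check = m < num  # -> check = True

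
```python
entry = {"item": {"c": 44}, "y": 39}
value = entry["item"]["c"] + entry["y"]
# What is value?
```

Trace (tracking value):
entry = {'item': {'c': 44}, 'y': 39}  # -> entry = {'item': {'c': 44}, 'y': 39}
value = entry['item']['c'] + entry['y']  # -> value = 83

Answer: 83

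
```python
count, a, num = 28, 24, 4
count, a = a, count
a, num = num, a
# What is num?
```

Trace (tracking num):
count, a, num = (28, 24, 4)  # -> count = 28, a = 24, num = 4
count, a = (a, count)  # -> count = 24, a = 28
a, num = (num, a)  # -> a = 4, num = 28

Answer: 28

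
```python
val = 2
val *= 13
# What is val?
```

Trace (tracking val):
val = 2  # -> val = 2
val *= 13  # -> val = 26

Answer: 26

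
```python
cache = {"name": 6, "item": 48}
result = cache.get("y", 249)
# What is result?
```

Answer: 249

Derivation:
Trace (tracking result):
cache = {'name': 6, 'item': 48}  # -> cache = {'name': 6, 'item': 48}
result = cache.get('y', 249)  # -> result = 249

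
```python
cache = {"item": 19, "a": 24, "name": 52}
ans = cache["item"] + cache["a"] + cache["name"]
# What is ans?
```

Trace (tracking ans):
cache = {'item': 19, 'a': 24, 'name': 52}  # -> cache = {'item': 19, 'a': 24, 'name': 52}
ans = cache['item'] + cache['a'] + cache['name']  # -> ans = 95

Answer: 95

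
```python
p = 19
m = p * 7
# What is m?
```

Trace (tracking m):
p = 19  # -> p = 19
m = p * 7  # -> m = 133

Answer: 133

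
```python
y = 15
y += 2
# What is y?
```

Answer: 17

Derivation:
Trace (tracking y):
y = 15  # -> y = 15
y += 2  # -> y = 17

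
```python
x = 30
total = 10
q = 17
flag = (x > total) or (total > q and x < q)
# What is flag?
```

Trace (tracking flag):
x = 30  # -> x = 30
total = 10  # -> total = 10
q = 17  # -> q = 17
flag = x > total or (total > q and x < q)  # -> flag = True

Answer: True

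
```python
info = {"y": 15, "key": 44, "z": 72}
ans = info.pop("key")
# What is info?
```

Answer: {'y': 15, 'z': 72}

Derivation:
Trace (tracking info):
info = {'y': 15, 'key': 44, 'z': 72}  # -> info = {'y': 15, 'key': 44, 'z': 72}
ans = info.pop('key')  # -> ans = 44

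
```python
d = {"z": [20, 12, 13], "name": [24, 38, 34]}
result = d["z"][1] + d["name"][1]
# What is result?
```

Answer: 50

Derivation:
Trace (tracking result):
d = {'z': [20, 12, 13], 'name': [24, 38, 34]}  # -> d = {'z': [20, 12, 13], 'name': [24, 38, 34]}
result = d['z'][1] + d['name'][1]  # -> result = 50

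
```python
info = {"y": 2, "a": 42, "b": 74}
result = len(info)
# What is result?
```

Trace (tracking result):
info = {'y': 2, 'a': 42, 'b': 74}  # -> info = {'y': 2, 'a': 42, 'b': 74}
result = len(info)  # -> result = 3

Answer: 3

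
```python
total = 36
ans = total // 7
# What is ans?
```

Answer: 5

Derivation:
Trace (tracking ans):
total = 36  # -> total = 36
ans = total // 7  # -> ans = 5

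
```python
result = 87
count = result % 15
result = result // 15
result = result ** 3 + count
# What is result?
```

Trace (tracking result):
result = 87  # -> result = 87
count = result % 15  # -> count = 12
result = result // 15  # -> result = 5
result = result ** 3 + count  # -> result = 137

Answer: 137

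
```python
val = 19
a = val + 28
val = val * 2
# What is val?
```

Answer: 38

Derivation:
Trace (tracking val):
val = 19  # -> val = 19
a = val + 28  # -> a = 47
val = val * 2  # -> val = 38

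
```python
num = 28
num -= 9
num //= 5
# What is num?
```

Answer: 3

Derivation:
Trace (tracking num):
num = 28  # -> num = 28
num -= 9  # -> num = 19
num //= 5  # -> num = 3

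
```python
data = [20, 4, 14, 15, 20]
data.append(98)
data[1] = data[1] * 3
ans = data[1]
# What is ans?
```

Trace (tracking ans):
data = [20, 4, 14, 15, 20]  # -> data = [20, 4, 14, 15, 20]
data.append(98)  # -> data = [20, 4, 14, 15, 20, 98]
data[1] = data[1] * 3  # -> data = [20, 12, 14, 15, 20, 98]
ans = data[1]  # -> ans = 12

Answer: 12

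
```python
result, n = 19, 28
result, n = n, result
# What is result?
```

Answer: 28

Derivation:
Trace (tracking result):
result, n = (19, 28)  # -> result = 19, n = 28
result, n = (n, result)  # -> result = 28, n = 19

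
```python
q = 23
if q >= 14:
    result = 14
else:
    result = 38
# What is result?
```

Trace (tracking result):
q = 23  # -> q = 23
if q >= 14:  # condition is True
    result = 14  # -> result = 14

Answer: 14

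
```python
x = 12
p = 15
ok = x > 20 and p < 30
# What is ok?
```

Trace (tracking ok):
x = 12  # -> x = 12
p = 15  # -> p = 15
ok = x > 20 and p < 30  # -> ok = False

Answer: False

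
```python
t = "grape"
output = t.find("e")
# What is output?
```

Answer: 4

Derivation:
Trace (tracking output):
t = 'grape'  # -> t = 'grape'
output = t.find('e')  # -> output = 4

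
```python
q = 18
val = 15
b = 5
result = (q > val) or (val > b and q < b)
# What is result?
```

Answer: True

Derivation:
Trace (tracking result):
q = 18  # -> q = 18
val = 15  # -> val = 15
b = 5  # -> b = 5
result = q > val or (val > b and q < b)  # -> result = True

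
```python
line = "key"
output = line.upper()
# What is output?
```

Answer: 'KEY'

Derivation:
Trace (tracking output):
line = 'key'  # -> line = 'key'
output = line.upper()  # -> output = 'KEY'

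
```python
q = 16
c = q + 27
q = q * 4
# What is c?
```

Trace (tracking c):
q = 16  # -> q = 16
c = q + 27  # -> c = 43
q = q * 4  # -> q = 64

Answer: 43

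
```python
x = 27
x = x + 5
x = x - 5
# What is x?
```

Trace (tracking x):
x = 27  # -> x = 27
x = x + 5  # -> x = 32
x = x - 5  # -> x = 27

Answer: 27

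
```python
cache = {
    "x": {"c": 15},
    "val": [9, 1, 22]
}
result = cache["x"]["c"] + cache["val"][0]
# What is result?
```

Answer: 24

Derivation:
Trace (tracking result):
cache = {'x': {'c': 15}, 'val': [9, 1, 22]}  # -> cache = {'x': {'c': 15}, 'val': [9, 1, 22]}
result = cache['x']['c'] + cache['val'][0]  # -> result = 24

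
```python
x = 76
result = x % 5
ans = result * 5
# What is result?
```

Trace (tracking result):
x = 76  # -> x = 76
result = x % 5  # -> result = 1
ans = result * 5  # -> ans = 5

Answer: 1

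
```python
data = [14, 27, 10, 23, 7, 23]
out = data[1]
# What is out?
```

Trace (tracking out):
data = [14, 27, 10, 23, 7, 23]  # -> data = [14, 27, 10, 23, 7, 23]
out = data[1]  # -> out = 27

Answer: 27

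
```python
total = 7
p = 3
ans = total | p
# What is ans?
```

Trace (tracking ans):
total = 7  # -> total = 7
p = 3  # -> p = 3
ans = total | p  # -> ans = 7

Answer: 7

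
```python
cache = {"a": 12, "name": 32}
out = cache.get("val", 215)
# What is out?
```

Trace (tracking out):
cache = {'a': 12, 'name': 32}  # -> cache = {'a': 12, 'name': 32}
out = cache.get('val', 215)  # -> out = 215

Answer: 215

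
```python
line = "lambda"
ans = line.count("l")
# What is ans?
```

Trace (tracking ans):
line = 'lambda'  # -> line = 'lambda'
ans = line.count('l')  # -> ans = 1

Answer: 1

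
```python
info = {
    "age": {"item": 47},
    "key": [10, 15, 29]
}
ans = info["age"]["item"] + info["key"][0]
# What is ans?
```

Trace (tracking ans):
info = {'age': {'item': 47}, 'key': [10, 15, 29]}  # -> info = {'age': {'item': 47}, 'key': [10, 15, 29]}
ans = info['age']['item'] + info['key'][0]  # -> ans = 57

Answer: 57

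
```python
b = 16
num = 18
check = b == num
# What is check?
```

Trace (tracking check):
b = 16  # -> b = 16
num = 18  # -> num = 18
check = b == num  # -> check = False

Answer: False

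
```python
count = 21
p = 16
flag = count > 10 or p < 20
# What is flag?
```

Trace (tracking flag):
count = 21  # -> count = 21
p = 16  # -> p = 16
flag = count > 10 or p < 20  # -> flag = True

Answer: True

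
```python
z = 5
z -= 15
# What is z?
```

Trace (tracking z):
z = 5  # -> z = 5
z -= 15  # -> z = -10

Answer: -10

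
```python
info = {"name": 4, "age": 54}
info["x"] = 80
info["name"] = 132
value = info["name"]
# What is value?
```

Answer: 132

Derivation:
Trace (tracking value):
info = {'name': 4, 'age': 54}  # -> info = {'name': 4, 'age': 54}
info['x'] = 80  # -> info = {'name': 4, 'age': 54, 'x': 80}
info['name'] = 132  # -> info = {'name': 132, 'age': 54, 'x': 80}
value = info['name']  # -> value = 132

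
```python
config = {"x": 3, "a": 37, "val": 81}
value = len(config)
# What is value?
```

Trace (tracking value):
config = {'x': 3, 'a': 37, 'val': 81}  # -> config = {'x': 3, 'a': 37, 'val': 81}
value = len(config)  # -> value = 3

Answer: 3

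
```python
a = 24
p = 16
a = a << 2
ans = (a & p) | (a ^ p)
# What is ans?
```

Answer: 112

Derivation:
Trace (tracking ans):
a = 24  # -> a = 24
p = 16  # -> p = 16
a = a << 2  # -> a = 96
ans = a & p | a ^ p  # -> ans = 112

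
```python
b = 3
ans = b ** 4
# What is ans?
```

Trace (tracking ans):
b = 3  # -> b = 3
ans = b ** 4  # -> ans = 81

Answer: 81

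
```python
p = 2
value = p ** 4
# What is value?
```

Answer: 16

Derivation:
Trace (tracking value):
p = 2  # -> p = 2
value = p ** 4  # -> value = 16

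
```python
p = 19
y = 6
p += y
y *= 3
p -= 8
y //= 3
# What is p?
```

Answer: 17

Derivation:
Trace (tracking p):
p = 19  # -> p = 19
y = 6  # -> y = 6
p += y  # -> p = 25
y *= 3  # -> y = 18
p -= 8  # -> p = 17
y //= 3  # -> y = 6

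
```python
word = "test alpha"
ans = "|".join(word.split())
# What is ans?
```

Trace (tracking ans):
word = 'test alpha'  # -> word = 'test alpha'
ans = '|'.join(word.split())  # -> ans = 'test|alpha'

Answer: 'test|alpha'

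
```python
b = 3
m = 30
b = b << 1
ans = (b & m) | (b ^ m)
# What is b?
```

Answer: 6

Derivation:
Trace (tracking b):
b = 3  # -> b = 3
m = 30  # -> m = 30
b = b << 1  # -> b = 6
ans = b & m | b ^ m  # -> ans = 30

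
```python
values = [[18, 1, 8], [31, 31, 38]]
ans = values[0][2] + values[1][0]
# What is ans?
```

Answer: 39

Derivation:
Trace (tracking ans):
values = [[18, 1, 8], [31, 31, 38]]  # -> values = [[18, 1, 8], [31, 31, 38]]
ans = values[0][2] + values[1][0]  # -> ans = 39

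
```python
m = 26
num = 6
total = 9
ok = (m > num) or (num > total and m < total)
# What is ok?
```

Answer: True

Derivation:
Trace (tracking ok):
m = 26  # -> m = 26
num = 6  # -> num = 6
total = 9  # -> total = 9
ok = m > num or (num > total and m < total)  # -> ok = True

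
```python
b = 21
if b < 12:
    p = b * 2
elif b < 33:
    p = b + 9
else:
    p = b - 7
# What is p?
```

Trace (tracking p):
b = 21  # -> b = 21
if b < 12:  # condition is False
elif b < 33:  # condition is True
    p = b + 9  # -> p = 30

Answer: 30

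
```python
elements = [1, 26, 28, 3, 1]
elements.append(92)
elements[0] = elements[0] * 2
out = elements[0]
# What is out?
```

Answer: 2

Derivation:
Trace (tracking out):
elements = [1, 26, 28, 3, 1]  # -> elements = [1, 26, 28, 3, 1]
elements.append(92)  # -> elements = [1, 26, 28, 3, 1, 92]
elements[0] = elements[0] * 2  # -> elements = [2, 26, 28, 3, 1, 92]
out = elements[0]  # -> out = 2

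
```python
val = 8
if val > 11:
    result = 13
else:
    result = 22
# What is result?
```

Trace (tracking result):
val = 8  # -> val = 8
if val > 11:  # condition is False
else:
    result = 22  # -> result = 22

Answer: 22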